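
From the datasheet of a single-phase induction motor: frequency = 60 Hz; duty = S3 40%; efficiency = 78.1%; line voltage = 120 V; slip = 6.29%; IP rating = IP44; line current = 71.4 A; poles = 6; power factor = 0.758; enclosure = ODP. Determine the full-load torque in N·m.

43.1 N·m

P_in = V·I·cosφ = 120 × 71.4 × 0.758 = 6495 W
P_out = η·P_in = 0.781 × 6495 = 5073 W
n_s = 120×60/6 = 1200 rpm; n = 1200×(1−0.0629) = 1125 rpm
ω = 2π×1125/60 = 117.8 rad/s
τ = P_out/ω = 5073/117.8 = 43.1 N·m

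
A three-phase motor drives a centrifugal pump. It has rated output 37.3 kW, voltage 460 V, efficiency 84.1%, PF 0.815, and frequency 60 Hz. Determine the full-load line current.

P_out = 37.3 kW = 37300 W
P_in = P_out / η = 37300 / 0.841 = 44352 W
I_L = P_in / (√3·V_L·cosφ) = 44352 / (1.732 × 460 × 0.815) = 68.3 A

68.3 A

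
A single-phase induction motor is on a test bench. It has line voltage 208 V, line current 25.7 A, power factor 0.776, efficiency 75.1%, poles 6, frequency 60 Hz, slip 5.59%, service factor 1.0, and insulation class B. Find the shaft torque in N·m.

P_in = V·I·cosφ = 208 × 25.7 × 0.776 = 4148 W
P_out = η·P_in = 0.751 × 4148 = 3115 W
n_s = 120×60/6 = 1200 rpm; n = 1200×(1−0.0559) = 1133 rpm
ω = 2π×1133/60 = 118.6 rad/s
τ = P_out/ω = 3115/118.6 = 26.3 N·m

26.3 N·m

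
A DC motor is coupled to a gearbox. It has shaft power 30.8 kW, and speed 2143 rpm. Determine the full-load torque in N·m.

ω = 2π × 2143/60 = 224.4 rad/s
τ = P/ω = 30800/224.4 = 137 N·m

137 N·m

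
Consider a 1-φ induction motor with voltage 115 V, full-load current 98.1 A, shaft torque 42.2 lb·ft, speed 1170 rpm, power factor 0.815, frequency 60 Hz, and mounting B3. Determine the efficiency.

76.2 %

τ = 42.2 lb·ft × 1.356 = 57.22 N·m
ω = 2π × 1170/60 = 122.5 rad/s; P_out = τω = 57.22 × 122.5 = 7009 W
P_in = V·I·cosφ = 115 × 98.1 × 0.815 = 9194 W
η = P_out / P_in = 7009 / 9194 = 0.762 = 76.2%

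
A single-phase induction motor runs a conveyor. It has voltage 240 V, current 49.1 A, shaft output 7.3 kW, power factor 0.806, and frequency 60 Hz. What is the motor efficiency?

76.9 %

P_out = 7.3 kW = 7300 W
P_in = V·I·cosφ = 240 × 49.1 × 0.806 = 9498 W
η = P_out / P_in = 7300 / 9498 = 0.769 = 76.9%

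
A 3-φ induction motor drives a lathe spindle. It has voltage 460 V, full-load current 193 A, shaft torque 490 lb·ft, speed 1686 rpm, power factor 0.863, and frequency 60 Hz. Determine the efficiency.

τ = 490 lb·ft × 1.356 = 664.4 N·m
ω = 2π × 1686/60 = 176.6 rad/s; P_out = τω = 664.4 × 176.6 = 117333 W
P_in = √3·V_L·I_L·cosφ = 1.732 × 460 × 193 × 0.863 = 132701 W
η = P_out / P_in = 117333 / 132701 = 0.884 = 88.4%

88.4 %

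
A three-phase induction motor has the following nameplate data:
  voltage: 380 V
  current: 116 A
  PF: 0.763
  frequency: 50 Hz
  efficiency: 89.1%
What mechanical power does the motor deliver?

P_in = √3·V·I·cosφ = 1.732 × 380 × 116 × 0.763 = 58252 W
P_out = η·P_in = 0.891 × 58252 = 51903 W

51.9 kW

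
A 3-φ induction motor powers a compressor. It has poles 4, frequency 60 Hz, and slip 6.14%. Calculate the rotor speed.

n_s = 120f/p = 120×60/4 = 1800 rpm
n = n_s(1 − s) = 1800 × (1 − 0.0614) = 1689 rpm

1689 rpm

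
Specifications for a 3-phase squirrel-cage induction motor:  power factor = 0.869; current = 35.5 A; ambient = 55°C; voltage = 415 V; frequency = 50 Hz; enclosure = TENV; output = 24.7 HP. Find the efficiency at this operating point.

83.1 %

P_out = 24.7 × 746 = 18426 W
P_in = √3·V_L·I_L·cosφ = 1.732 × 415 × 35.5 × 0.869 = 22174 W
η = P_out / P_in = 18426 / 22174 = 0.831 = 83.1%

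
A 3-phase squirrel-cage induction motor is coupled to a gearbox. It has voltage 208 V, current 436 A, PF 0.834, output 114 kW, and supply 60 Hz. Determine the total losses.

P_in = √3·V·I·cosφ = 1.732×208×436×0.834 = 130998 W
P_out = 114000 W
Losses = P_in − P_out = 130998 − 114000 = 16998 W

17000 W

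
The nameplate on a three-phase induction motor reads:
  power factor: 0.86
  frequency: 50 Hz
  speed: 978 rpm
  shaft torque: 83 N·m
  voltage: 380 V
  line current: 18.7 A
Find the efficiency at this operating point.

ω = 2π × 978/60 = 102.4 rad/s; P_out = τω = 83 × 102.4 = 8499 W
P_in = √3·V_L·I_L·cosφ = 1.732 × 380 × 18.7 × 0.86 = 10585 W
η = P_out / P_in = 8499 / 10585 = 0.803 = 80.3%

80.3 %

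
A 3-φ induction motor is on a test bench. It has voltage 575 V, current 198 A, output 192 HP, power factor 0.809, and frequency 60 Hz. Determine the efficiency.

P_out = 192 × 746 = 143232 W
P_in = √3·V_L·I_L·cosφ = 1.732 × 575 × 198 × 0.809 = 159525 W
η = P_out / P_in = 143232 / 159525 = 0.898 = 89.8%

89.8 %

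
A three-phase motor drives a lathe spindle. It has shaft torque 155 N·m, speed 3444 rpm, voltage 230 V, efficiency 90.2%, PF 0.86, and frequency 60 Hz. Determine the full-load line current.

ω = 2π×3444/60 = 360.7 rad/s; P_out = τω = 155 × 360.7 = 55909 W
P_in = P_out / η = 55909 / 0.902 = 61983 W
I_L = P_in / (√3·V_L·cosφ) = 61983 / (1.732 × 230 × 0.86) = 181 A

181 A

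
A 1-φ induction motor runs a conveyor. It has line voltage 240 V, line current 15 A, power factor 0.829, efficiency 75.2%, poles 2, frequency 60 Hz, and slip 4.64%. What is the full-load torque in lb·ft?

4.6 lb·ft

P_in = V·I·cosφ = 240 × 15 × 0.829 = 2984 W
P_out = η·P_in = 0.752 × 2984 = 2244 W
n_s = 120×60/2 = 3600 rpm; n = 3600×(1−0.0464) = 3433 rpm
ω = 2π×3433/60 = 359.5 rad/s
τ = P_out/ω = 2244/359.5 = 6.242 N·m
In lb·ft: 6.242/1.356 = 4.6 lb·ft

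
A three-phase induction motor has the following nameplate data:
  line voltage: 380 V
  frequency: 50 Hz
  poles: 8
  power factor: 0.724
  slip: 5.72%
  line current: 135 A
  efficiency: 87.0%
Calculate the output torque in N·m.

756 N·m

P_in = √3·V·I·cosφ = 1.732 × 380 × 135 × 0.724 = 64329 W
P_out = η·P_in = 0.87 × 64329 = 55966 W
n_s = 120×50/8 = 750 rpm; n = 750×(1−0.0572) = 707 rpm
ω = 2π×707/60 = 74.04 rad/s
τ = P_out/ω = 55966/74.04 = 756 N·m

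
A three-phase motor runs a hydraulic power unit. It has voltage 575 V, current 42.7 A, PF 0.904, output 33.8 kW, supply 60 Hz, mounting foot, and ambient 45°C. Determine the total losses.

P_in = √3·V·I·cosφ = 1.732×575×42.7×0.904 = 38443 W
P_out = 33800 W
Losses = P_in − P_out = 38443 − 33800 = 4643 W

4.64 kW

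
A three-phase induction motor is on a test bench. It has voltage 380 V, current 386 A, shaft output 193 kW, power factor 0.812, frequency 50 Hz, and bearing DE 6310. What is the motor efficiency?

93.6 %

P_out = 193 kW = 193000 W
P_in = √3·V_L·I_L·cosφ = 1.732 × 380 × 386 × 0.812 = 206288 W
η = P_out / P_in = 193000 / 206288 = 0.936 = 93.6%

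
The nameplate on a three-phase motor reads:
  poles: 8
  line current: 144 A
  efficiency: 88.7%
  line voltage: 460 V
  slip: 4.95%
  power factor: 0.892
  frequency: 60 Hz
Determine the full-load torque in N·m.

1010 N·m

P_in = √3·V·I·cosφ = 1.732 × 460 × 144 × 0.892 = 102337 W
P_out = η·P_in = 0.887 × 102337 = 90773 W
n_s = 120×60/8 = 900 rpm; n = 900×(1−0.0495) = 855 rpm
ω = 2π×855/60 = 89.54 rad/s
τ = P_out/ω = 90773/89.54 = 1010 N·m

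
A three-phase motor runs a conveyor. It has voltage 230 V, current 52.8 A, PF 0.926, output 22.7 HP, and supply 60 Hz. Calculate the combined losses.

P_in = √3·V·I·cosφ = 1.732×230×52.8×0.926 = 19477 W
P_out = 22.7×746 = 16934 W
Losses = P_in − P_out = 19477 − 16934 = 2543 W

2.54 kW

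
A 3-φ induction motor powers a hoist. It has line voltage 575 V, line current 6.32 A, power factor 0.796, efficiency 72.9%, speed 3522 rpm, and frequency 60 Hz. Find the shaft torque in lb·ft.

P_in = √3·V·I·cosφ = 1.732 × 575 × 6.32 × 0.796 = 5010 W
P_out = η·P_in = 0.729 × 5010 = 3652 W
n = 3522 rpm
ω = 2π×3522/60 = 368.8 rad/s
τ = P_out/ω = 3652/368.8 = 9.902 N·m
In lb·ft: 9.902/1.356 = 7.3 lb·ft

7.3 lb·ft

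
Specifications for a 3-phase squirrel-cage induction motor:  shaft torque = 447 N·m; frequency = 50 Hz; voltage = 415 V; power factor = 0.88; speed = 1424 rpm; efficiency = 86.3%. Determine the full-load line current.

122 A

ω = 2π×1424/60 = 149.1 rad/s; P_out = τω = 447 × 149.1 = 66648 W
P_in = P_out / η = 66648 / 0.863 = 77228 W
I_L = P_in / (√3·V_L·cosφ) = 77228 / (1.732 × 415 × 0.88) = 122 A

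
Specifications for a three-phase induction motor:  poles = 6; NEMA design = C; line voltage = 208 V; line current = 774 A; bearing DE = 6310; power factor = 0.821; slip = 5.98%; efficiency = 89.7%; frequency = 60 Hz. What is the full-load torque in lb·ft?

1280 lb·ft

P_in = √3·V·I·cosφ = 1.732 × 208 × 774 × 0.821 = 228926 W
P_out = η·P_in = 0.897 × 228926 = 205347 W
n_s = 120×60/6 = 1200 rpm; n = 1200×(1−0.0598) = 1128 rpm
ω = 2π×1128/60 = 118.1 rad/s
τ = P_out/ω = 205347/118.1 = 1739 N·m
In lb·ft: 1739/1.356 = 1280 lb·ft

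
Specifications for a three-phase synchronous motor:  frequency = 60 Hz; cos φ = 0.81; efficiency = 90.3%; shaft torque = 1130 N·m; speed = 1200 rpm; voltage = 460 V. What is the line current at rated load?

244 A

ω = 2π×1200/60 = 125.7 rad/s; P_out = τω = 1130 × 125.7 = 142041 W
P_in = P_out / η = 142041 / 0.903 = 157299 W
I_L = P_in / (√3·V_L·cosφ) = 157299 / (1.732 × 460 × 0.81) = 244 A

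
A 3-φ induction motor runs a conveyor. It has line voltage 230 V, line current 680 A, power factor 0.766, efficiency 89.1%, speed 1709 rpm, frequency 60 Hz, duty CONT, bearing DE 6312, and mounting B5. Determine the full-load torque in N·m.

1030 N·m

P_in = √3·V·I·cosφ = 1.732 × 230 × 680 × 0.766 = 207498 W
P_out = η·P_in = 0.891 × 207498 = 184881 W
n = 1709 rpm
ω = 2π×1709/60 = 179 rad/s
τ = P_out/ω = 184881/179 = 1030 N·m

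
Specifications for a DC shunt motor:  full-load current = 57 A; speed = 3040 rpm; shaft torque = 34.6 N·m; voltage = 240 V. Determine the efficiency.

ω = 2π × 3040/60 = 318.3 rad/s; P_out = τω = 34.6 × 318.3 = 11013 W
P_in = V·I = 240 × 57 = 13680 W
η = P_out / P_in = 11013 / 13680 = 0.805 = 80.5%

80.5 %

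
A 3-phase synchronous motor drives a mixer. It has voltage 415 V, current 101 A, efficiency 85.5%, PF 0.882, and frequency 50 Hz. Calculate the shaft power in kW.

P_in = √3·V·I·cosφ = 1.732 × 415 × 101 × 0.882 = 64030 W
P_out = η·P_in = 0.855 × 64030 = 54746 W

54.7 kW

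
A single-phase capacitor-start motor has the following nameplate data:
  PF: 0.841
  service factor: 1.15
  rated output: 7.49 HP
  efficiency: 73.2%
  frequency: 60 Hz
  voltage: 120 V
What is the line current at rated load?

P_out = 7.49 × 746 = 5588 W
P_in = P_out / η = 5588 / 0.732 = 7634 W
I = P_in / (V·cosφ) = 7634 / (120 × 0.841) = 75.6 A

75.6 A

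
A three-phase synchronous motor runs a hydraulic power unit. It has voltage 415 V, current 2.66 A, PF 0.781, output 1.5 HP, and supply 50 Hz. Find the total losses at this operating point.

374 W

P_in = √3·V·I·cosφ = 1.732×415×2.66×0.781 = 1493 W
P_out = 1.5×746 = 1119 W
Losses = P_in − P_out = 1493 − 1119 = 374 W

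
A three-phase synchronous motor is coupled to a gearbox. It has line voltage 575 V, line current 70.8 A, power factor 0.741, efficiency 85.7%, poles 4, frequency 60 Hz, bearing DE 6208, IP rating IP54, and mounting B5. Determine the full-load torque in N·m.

P_in = √3·V·I·cosφ = 1.732 × 575 × 70.8 × 0.741 = 52248 W
P_out = η·P_in = 0.857 × 52248 = 44777 W
n = n_s = 120×60/4 = 1800 rpm (synchronous)
ω = 2π×1800/60 = 188.5 rad/s
τ = P_out/ω = 44777/188.5 = 238 N·m

238 N·m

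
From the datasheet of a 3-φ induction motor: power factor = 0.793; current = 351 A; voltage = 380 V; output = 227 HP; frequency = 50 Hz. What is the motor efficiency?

92.4 %

P_out = 227 × 746 = 169342 W
P_in = √3·V_L·I_L·cosφ = 1.732 × 380 × 351 × 0.793 = 183194 W
η = P_out / P_in = 169342 / 183194 = 0.924 = 92.4%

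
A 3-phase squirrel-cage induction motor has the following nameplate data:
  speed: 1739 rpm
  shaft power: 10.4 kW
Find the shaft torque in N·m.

ω = 2π × 1739/60 = 182.1 rad/s
τ = P/ω = 10400/182.1 = 57.1 N·m

57.1 N·m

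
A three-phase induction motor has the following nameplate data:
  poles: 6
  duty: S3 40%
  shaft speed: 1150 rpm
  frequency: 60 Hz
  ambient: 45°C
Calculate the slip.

4.2 %

n_s = 120f/p = 120×60/6 = 1200 rpm
s = (n_s − n)/n_s = (1200 − 1150)/1200 = 0.0417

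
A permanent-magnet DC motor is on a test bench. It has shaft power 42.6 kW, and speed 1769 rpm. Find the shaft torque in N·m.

230 N·m

ω = 2π × 1769/60 = 185.2 rad/s
τ = P/ω = 42600/185.2 = 230 N·m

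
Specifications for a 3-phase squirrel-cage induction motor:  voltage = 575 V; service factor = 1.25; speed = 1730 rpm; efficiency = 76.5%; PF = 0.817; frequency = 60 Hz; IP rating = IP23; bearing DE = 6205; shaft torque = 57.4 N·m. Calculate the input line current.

ω = 2π×1730/60 = 181.2 rad/s; P_out = τω = 57.4 × 181.2 = 10401 W
P_in = P_out / η = 10401 / 0.765 = 13596 W
I_L = P_in / (√3·V_L·cosφ) = 13596 / (1.732 × 575 × 0.817) = 16.7 A

16.7 A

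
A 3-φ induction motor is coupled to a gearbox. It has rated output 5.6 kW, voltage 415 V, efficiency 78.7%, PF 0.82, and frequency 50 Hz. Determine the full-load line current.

12.1 A

P_out = 5.6 kW = 5600 W
P_in = P_out / η = 5600 / 0.787 = 7116 W
I_L = P_in / (√3·V_L·cosφ) = 7116 / (1.732 × 415 × 0.82) = 12.1 A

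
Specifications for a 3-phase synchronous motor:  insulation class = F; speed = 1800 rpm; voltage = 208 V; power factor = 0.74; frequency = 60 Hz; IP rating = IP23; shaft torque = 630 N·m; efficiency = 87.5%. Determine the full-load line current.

509 A

ω = 2π×1800/60 = 188.5 rad/s; P_out = τω = 630 × 188.5 = 118755 W
P_in = P_out / η = 118755 / 0.875 = 135720 W
I_L = P_in / (√3·V_L·cosφ) = 135720 / (1.732 × 208 × 0.74) = 509 A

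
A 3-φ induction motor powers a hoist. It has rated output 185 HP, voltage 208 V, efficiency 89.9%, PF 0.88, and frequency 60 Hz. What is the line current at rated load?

484 A

P_out = 185 × 746 = 138010 W
P_in = P_out / η = 138010 / 0.899 = 153515 W
I_L = P_in / (√3·V_L·cosφ) = 153515 / (1.732 × 208 × 0.88) = 484 A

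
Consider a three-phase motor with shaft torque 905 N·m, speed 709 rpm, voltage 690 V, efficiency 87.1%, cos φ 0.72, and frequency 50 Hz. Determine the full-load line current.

ω = 2π×709/60 = 74.25 rad/s; P_out = τω = 905 × 74.25 = 67196 W
P_in = P_out / η = 67196 / 0.871 = 77148 W
I_L = P_in / (√3·V_L·cosφ) = 77148 / (1.732 × 690 × 0.72) = 89.7 A

89.7 A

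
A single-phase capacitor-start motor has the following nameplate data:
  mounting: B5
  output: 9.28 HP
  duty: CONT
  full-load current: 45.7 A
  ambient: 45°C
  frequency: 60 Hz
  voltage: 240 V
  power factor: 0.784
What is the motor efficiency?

P_out = 9.28 × 746 = 6923 W
P_in = V·I·cosφ = 240 × 45.7 × 0.784 = 8599 W
η = P_out / P_in = 6923 / 8599 = 0.805 = 80.5%

80.5 %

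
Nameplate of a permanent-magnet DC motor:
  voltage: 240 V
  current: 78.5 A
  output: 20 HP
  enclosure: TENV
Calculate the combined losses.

3920 W

P_in = V·I = 240×78.5 = 18840 W
P_out = 20×746 = 14920 W
Losses = P_in − P_out = 18840 − 14920 = 3920 W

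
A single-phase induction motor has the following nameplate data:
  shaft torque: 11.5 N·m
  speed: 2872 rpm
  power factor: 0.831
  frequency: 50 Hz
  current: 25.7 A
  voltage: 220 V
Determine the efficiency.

ω = 2π × 2872/60 = 300.8 rad/s; P_out = τω = 11.5 × 300.8 = 3459 W
P_in = V·I·cosφ = 220 × 25.7 × 0.831 = 4698 W
η = P_out / P_in = 3459 / 4698 = 0.736 = 73.6%

73.6 %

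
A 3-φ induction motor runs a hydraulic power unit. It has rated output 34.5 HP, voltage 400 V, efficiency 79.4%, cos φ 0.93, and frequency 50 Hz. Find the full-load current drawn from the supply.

P_out = 34.5 × 746 = 25737 W
P_in = P_out / η = 25737 / 0.794 = 32414 W
I_L = P_in / (√3·V_L·cosφ) = 32414 / (1.732 × 400 × 0.93) = 50.3 A

50.3 A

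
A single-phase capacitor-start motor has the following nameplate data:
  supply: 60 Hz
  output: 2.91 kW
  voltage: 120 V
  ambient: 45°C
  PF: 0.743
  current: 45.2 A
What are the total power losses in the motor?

P_in = V·I·cosφ = 120×45.2×0.743 = 4030 W
P_out = 2910 W
Losses = P_in − P_out = 4030 − 2910 = 1120 W

1.12 kW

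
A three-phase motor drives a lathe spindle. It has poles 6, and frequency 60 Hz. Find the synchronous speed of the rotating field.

1200 rpm

n_s = 120f/p = 120×60/6 = 1200 rpm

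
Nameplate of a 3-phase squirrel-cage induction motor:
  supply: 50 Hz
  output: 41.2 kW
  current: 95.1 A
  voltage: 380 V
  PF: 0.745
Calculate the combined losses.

P_in = √3·V·I·cosφ = 1.732×380×95.1×0.745 = 46630 W
P_out = 41200 W
Losses = P_in − P_out = 46630 − 41200 = 5430 W

5.43 kW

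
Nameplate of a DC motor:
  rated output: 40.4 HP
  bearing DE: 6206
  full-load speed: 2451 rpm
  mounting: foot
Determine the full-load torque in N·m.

P_out = 40.4 × 746 = 30138 W
ω = 2π × 2451/60 = 256.7 rad/s
τ = P_out/ω = 30138/256.7 = 117 N·m

117 N·m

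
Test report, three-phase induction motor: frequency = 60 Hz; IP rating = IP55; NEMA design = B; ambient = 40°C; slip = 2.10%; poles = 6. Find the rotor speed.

1175 rpm

n_s = 120f/p = 120×60/6 = 1200 rpm
n = n_s(1 − s) = 1200 × (1 − 0.021) = 1175 rpm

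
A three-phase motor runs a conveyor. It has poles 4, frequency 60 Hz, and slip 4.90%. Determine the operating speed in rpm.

1712 rpm

n_s = 120f/p = 120×60/4 = 1800 rpm
n = n_s(1 − s) = 1800 × (1 − 0.049) = 1712 rpm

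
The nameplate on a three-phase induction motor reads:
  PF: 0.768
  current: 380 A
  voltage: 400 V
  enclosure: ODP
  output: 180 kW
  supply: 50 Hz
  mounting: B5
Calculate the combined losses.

22.2 kW

P_in = √3·V·I·cosφ = 1.732×400×380×0.768 = 202187 W
P_out = 180000 W
Losses = P_in − P_out = 202187 − 180000 = 22187 W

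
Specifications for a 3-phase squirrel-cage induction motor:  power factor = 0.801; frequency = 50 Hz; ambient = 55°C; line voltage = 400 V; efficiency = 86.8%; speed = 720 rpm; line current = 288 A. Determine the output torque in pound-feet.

P_in = √3·V·I·cosφ = 1.732 × 400 × 288 × 0.801 = 159821 W
P_out = η·P_in = 0.868 × 159821 = 138725 W
n = 720 rpm
ω = 2π×720/60 = 75.4 rad/s
τ = P_out/ω = 138725/75.4 = 1840 N·m
In lb·ft: 1840/1.356 = 1360 lb·ft

1360 lb·ft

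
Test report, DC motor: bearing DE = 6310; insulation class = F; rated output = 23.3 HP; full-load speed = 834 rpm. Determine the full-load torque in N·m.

P_out = 23.3 × 746 = 17382 W
ω = 2π × 834/60 = 87.34 rad/s
τ = P_out/ω = 17382/87.34 = 199 N·m

199 N·m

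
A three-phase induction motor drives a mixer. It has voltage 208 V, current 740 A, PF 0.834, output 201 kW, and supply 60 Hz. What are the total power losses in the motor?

21.3 kW

P_in = √3·V·I·cosφ = 1.732×208×740×0.834 = 222336 W
P_out = 201000 W
Losses = P_in − P_out = 222336 − 201000 = 21336 W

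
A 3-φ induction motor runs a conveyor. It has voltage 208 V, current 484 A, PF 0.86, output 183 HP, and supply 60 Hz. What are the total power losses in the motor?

P_in = √3·V·I·cosφ = 1.732×208×484×0.86 = 149953 W
P_out = 183×746 = 136518 W
Losses = P_in − P_out = 149953 − 136518 = 13435 W

13400 W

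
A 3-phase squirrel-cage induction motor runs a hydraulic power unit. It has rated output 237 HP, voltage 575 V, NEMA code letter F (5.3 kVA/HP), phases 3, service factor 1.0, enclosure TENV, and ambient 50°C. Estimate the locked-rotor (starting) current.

S_LR = 5.3 × 237 = 1256.1 kVA
I_LR = S_LR/(√3·V_L) = 1256100/(1.732×575) = 1260 A

1260 A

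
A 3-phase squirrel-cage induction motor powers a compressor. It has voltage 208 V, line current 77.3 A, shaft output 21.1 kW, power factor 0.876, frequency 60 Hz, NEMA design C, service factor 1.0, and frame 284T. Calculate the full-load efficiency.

P_out = 21.1 kW = 21100 W
P_in = √3·V_L·I_L·cosφ = 1.732 × 208 × 77.3 × 0.876 = 24395 W
η = P_out / P_in = 21100 / 24395 = 0.865 = 86.5%

86.5 %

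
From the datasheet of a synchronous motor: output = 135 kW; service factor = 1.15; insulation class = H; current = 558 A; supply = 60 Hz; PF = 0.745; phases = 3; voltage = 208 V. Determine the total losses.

14800 W

P_in = √3·V·I·cosφ = 1.732×208×558×0.745 = 149762 W
P_out = 135000 W
Losses = P_in − P_out = 149762 − 135000 = 14762 W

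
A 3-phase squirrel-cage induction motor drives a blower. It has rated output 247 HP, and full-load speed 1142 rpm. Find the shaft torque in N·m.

1540 N·m

P_out = 247 × 746 = 184262 W
ω = 2π × 1142/60 = 119.6 rad/s
τ = P_out/ω = 184262/119.6 = 1540 N·m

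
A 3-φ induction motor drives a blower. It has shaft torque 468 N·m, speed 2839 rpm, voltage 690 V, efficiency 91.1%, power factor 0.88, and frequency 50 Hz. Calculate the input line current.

ω = 2π×2839/60 = 297.3 rad/s; P_out = τω = 468 × 297.3 = 139136 W
P_in = P_out / η = 139136 / 0.911 = 152729 W
I_L = P_in / (√3·V_L·cosφ) = 152729 / (1.732 × 690 × 0.88) = 145 A

145 A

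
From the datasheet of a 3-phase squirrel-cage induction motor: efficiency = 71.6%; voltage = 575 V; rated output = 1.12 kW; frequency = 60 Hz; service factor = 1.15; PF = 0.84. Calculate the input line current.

P_out = 1.12 kW = 1120 W
P_in = P_out / η = 1120 / 0.716 = 1564 W
I_L = P_in / (√3·V_L·cosφ) = 1564 / (1.732 × 575 × 0.84) = 1.87 A

1.87 A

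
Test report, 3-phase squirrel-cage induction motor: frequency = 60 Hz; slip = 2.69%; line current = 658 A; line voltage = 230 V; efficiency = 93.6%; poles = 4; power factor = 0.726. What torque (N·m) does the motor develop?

P_in = √3·V·I·cosφ = 1.732 × 230 × 658 × 0.726 = 190300 W
P_out = η·P_in = 0.936 × 190300 = 178121 W
n_s = 120×60/4 = 1800 rpm; n = 1800×(1−0.0269) = 1752 rpm
ω = 2π×1752/60 = 183.5 rad/s
τ = P_out/ω = 178121/183.5 = 971 N·m

971 N·m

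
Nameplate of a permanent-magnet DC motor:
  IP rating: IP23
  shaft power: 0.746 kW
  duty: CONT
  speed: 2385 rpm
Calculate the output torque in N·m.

2.99 N·m

ω = 2π × 2385/60 = 249.8 rad/s
τ = P/ω = 746/249.8 = 2.99 N·m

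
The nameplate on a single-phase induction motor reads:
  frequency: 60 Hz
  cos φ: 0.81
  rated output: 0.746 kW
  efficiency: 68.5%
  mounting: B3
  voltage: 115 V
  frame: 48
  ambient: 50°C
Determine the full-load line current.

P_out = 0.746 kW = 746 W
P_in = P_out / η = 746 / 0.685 = 1089 W
I = P_in / (V·cosφ) = 1089 / (115 × 0.81) = 11.7 A

11.7 A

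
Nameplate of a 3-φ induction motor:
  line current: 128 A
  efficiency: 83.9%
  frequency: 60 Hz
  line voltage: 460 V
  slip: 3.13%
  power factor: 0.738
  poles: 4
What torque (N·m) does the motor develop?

346 N·m

P_in = √3·V·I·cosφ = 1.732 × 460 × 128 × 0.738 = 75261 W
P_out = η·P_in = 0.839 × 75261 = 63144 W
n_s = 120×60/4 = 1800 rpm; n = 1800×(1−0.0313) = 1744 rpm
ω = 2π×1744/60 = 182.6 rad/s
τ = P_out/ω = 63144/182.6 = 346 N·m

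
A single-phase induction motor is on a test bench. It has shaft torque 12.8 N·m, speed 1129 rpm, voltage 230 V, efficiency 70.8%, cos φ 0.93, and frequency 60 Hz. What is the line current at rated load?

9.99 A

ω = 2π×1129/60 = 118.2 rad/s; P_out = τω = 12.8 × 118.2 = 1513 W
P_in = P_out / η = 1513 / 0.708 = 2137 W
I = P_in / (V·cosφ) = 2137 / (230 × 0.93) = 9.99 A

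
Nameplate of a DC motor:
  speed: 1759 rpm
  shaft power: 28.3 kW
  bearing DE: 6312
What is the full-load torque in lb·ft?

ω = 2π × 1759/60 = 184.2 rad/s
τ = P/ω = 28300/184.2 = 153.6 N·m
In lb·ft: 153.6/1.356 = 113 lb·ft

113 lb·ft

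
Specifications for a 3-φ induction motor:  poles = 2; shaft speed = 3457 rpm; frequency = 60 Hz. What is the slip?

3.97 %

n_s = 120f/p = 120×60/2 = 3600 rpm
s = (n_s − n)/n_s = (3600 − 3457)/3600 = 0.0397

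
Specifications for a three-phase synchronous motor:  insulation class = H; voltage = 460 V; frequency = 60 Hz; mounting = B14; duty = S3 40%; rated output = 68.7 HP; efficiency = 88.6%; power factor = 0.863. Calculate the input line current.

84.1 A

P_out = 68.7 × 746 = 51250 W
P_in = P_out / η = 51250 / 0.886 = 57844 W
I_L = P_in / (√3·V_L·cosφ) = 57844 / (1.732 × 460 × 0.863) = 84.1 A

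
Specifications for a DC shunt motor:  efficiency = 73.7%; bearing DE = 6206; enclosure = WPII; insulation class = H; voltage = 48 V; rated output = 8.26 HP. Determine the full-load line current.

P_out = 8.26 × 746 = 6162 W
P_in = P_out / η = 6162 / 0.737 = 8361 W
I = P_in / V = 8361 / 48 = 174 A

174 A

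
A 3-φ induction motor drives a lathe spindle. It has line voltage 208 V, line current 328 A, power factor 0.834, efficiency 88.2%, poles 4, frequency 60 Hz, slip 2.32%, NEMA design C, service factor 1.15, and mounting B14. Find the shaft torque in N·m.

P_in = √3·V·I·cosφ = 1.732 × 208 × 328 × 0.834 = 98549 W
P_out = η·P_in = 0.882 × 98549 = 86920 W
n_s = 120×60/4 = 1800 rpm; n = 1800×(1−0.0232) = 1758 rpm
ω = 2π×1758/60 = 184.1 rad/s
τ = P_out/ω = 86920/184.1 = 472 N·m

472 N·m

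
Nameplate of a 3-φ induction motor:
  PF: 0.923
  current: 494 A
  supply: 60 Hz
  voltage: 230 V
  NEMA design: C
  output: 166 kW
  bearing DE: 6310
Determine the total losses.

P_in = √3·V·I·cosφ = 1.732×230×494×0.923 = 181637 W
P_out = 166000 W
Losses = P_in − P_out = 181637 − 166000 = 15637 W

15.6 kW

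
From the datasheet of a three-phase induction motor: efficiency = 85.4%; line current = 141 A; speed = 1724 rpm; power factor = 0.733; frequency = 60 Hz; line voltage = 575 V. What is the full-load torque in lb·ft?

359 lb·ft

P_in = √3·V·I·cosφ = 1.732 × 575 × 141 × 0.733 = 102929 W
P_out = η·P_in = 0.854 × 102929 = 87901 W
n = 1724 rpm
ω = 2π×1724/60 = 180.5 rad/s
τ = P_out/ω = 87901/180.5 = 487 N·m
In lb·ft: 487/1.356 = 359 lb·ft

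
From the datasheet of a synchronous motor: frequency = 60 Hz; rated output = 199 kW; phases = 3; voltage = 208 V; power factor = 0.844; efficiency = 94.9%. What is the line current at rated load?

690 A

P_out = 199 kW = 199000 W
P_in = P_out / η = 199000 / 0.949 = 209694 W
I_L = P_in / (√3·V_L·cosφ) = 209694 / (1.732 × 208 × 0.844) = 690 A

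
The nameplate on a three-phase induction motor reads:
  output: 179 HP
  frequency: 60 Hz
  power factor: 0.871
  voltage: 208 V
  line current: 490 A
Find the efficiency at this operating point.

86.8 %

P_out = 179 × 746 = 133534 W
P_in = √3·V_L·I_L·cosφ = 1.732 × 208 × 490 × 0.871 = 153754 W
η = P_out / P_in = 133534 / 153754 = 0.868 = 86.8%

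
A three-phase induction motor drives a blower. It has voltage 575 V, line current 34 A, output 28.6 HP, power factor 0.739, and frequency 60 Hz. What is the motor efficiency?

85.3 %

P_out = 28.6 × 746 = 21336 W
P_in = √3·V_L·I_L·cosφ = 1.732 × 575 × 34 × 0.739 = 25023 W
η = P_out / P_in = 21336 / 25023 = 0.853 = 85.3%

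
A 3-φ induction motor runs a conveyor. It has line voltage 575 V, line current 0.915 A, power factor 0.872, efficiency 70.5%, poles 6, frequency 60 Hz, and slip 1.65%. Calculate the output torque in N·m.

4.53 N·m

P_in = √3·V·I·cosφ = 1.732 × 575 × 0.915 × 0.872 = 795 W
P_out = η·P_in = 0.705 × 795 = 560 W
n_s = 120×60/6 = 1200 rpm; n = 1200×(1−0.0165) = 1180 rpm
ω = 2π×1180/60 = 123.6 rad/s
τ = P_out/ω = 560/123.6 = 4.53 N·m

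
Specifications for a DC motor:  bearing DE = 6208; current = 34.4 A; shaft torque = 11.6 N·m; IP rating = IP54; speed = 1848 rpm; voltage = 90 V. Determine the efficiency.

72.5 %

ω = 2π × 1848/60 = 193.5 rad/s; P_out = τω = 11.6 × 193.5 = 2245 W
P_in = V·I = 90 × 34.4 = 3096 W
η = P_out / P_in = 2245 / 3096 = 0.725 = 72.5%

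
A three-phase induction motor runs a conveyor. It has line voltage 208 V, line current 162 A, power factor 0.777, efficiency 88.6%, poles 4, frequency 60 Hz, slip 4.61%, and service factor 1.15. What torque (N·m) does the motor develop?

223 N·m

P_in = √3·V·I·cosφ = 1.732 × 208 × 162 × 0.777 = 45347 W
P_out = η·P_in = 0.886 × 45347 = 40177 W
n_s = 120×60/4 = 1800 rpm; n = 1800×(1−0.0461) = 1717 rpm
ω = 2π×1717/60 = 179.8 rad/s
τ = P_out/ω = 40177/179.8 = 223 N·m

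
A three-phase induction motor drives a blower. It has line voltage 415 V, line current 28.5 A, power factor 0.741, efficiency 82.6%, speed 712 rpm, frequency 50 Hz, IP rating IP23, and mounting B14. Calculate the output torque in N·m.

P_in = √3·V·I·cosφ = 1.732 × 415 × 28.5 × 0.741 = 15180 W
P_out = η·P_in = 0.826 × 15180 = 12539 W
n = 712 rpm
ω = 2π×712/60 = 74.56 rad/s
τ = P_out/ω = 12539/74.56 = 168 N·m

168 N·m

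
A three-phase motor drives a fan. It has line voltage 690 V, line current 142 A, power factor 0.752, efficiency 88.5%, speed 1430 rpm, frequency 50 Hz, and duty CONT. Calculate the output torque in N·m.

754 N·m

P_in = √3·V·I·cosφ = 1.732 × 690 × 142 × 0.752 = 127615 W
P_out = η·P_in = 0.885 × 127615 = 112939 W
n = 1430 rpm
ω = 2π×1430/60 = 149.7 rad/s
τ = P_out/ω = 112939/149.7 = 754 N·m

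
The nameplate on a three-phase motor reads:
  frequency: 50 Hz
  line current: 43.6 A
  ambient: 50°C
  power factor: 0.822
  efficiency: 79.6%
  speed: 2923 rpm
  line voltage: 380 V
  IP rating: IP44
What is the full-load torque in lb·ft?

45.2 lb·ft

P_in = √3·V·I·cosφ = 1.732 × 380 × 43.6 × 0.822 = 23588 W
P_out = η·P_in = 0.796 × 23588 = 18776 W
n = 2923 rpm
ω = 2π×2923/60 = 306.1 rad/s
τ = P_out/ω = 18776/306.1 = 61.34 N·m
In lb·ft: 61.34/1.356 = 45.2 lb·ft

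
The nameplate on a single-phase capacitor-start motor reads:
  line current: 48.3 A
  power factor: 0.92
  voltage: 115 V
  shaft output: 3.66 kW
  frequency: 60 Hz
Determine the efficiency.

P_out = 3.66 kW = 3660 W
P_in = V·I·cosφ = 115 × 48.3 × 0.92 = 5110 W
η = P_out / P_in = 3660 / 5110 = 0.716 = 71.6%

71.6 %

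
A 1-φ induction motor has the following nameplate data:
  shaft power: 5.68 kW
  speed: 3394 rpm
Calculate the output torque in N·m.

16 N·m

ω = 2π × 3394/60 = 355.4 rad/s
τ = P/ω = 5680/355.4 = 16 N·m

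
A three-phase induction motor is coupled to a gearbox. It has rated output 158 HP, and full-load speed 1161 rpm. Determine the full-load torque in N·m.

969 N·m

P_out = 158 × 746 = 117868 W
ω = 2π × 1161/60 = 121.6 rad/s
τ = P_out/ω = 117868/121.6 = 969 N·m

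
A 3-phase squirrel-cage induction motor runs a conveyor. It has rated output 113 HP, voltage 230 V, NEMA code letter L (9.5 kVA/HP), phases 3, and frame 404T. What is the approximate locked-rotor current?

S_LR = 9.5 × 113 = 1073.5 kVA
I_LR = S_LR/(√3·V_L) = 1073500/(1.732×230) = 2690 A

2690 A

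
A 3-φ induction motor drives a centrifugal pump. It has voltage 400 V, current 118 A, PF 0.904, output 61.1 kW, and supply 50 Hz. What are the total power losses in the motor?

P_in = √3·V·I·cosφ = 1.732×400×118×0.904 = 73902 W
P_out = 61100 W
Losses = P_in − P_out = 73902 − 61100 = 12802 W

12800 W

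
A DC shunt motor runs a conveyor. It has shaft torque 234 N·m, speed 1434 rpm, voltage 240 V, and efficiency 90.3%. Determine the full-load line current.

162 A

ω = 2π×1434/60 = 150.2 rad/s; P_out = τω = 234 × 150.2 = 35147 W
P_in = P_out / η = 35147 / 0.903 = 38922 W
I = P_in / V = 38922 / 240 = 162 A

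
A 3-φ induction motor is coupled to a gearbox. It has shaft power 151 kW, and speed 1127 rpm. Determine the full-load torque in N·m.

1280 N·m

ω = 2π × 1127/60 = 118 rad/s
τ = P/ω = 151000/118 = 1280 N·m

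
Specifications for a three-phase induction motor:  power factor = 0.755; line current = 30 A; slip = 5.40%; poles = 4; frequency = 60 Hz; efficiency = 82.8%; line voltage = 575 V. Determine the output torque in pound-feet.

77.3 lb·ft

P_in = √3·V·I·cosφ = 1.732 × 575 × 30 × 0.755 = 22557 W
P_out = η·P_in = 0.828 × 22557 = 18677 W
n_s = 120×60/4 = 1800 rpm; n = 1800×(1−0.054) = 1703 rpm
ω = 2π×1703/60 = 178.3 rad/s
τ = P_out/ω = 18677/178.3 = 104.8 N·m
In lb·ft: 104.8/1.356 = 77.3 lb·ft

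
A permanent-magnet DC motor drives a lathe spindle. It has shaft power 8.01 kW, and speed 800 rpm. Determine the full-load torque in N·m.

ω = 2π × 800/60 = 83.78 rad/s
τ = P/ω = 8010/83.78 = 95.6 N·m

95.6 N·m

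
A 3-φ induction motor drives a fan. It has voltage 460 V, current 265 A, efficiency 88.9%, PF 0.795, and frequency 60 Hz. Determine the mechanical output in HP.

P_in = √3·V·I·cosφ = 1.732 × 460 × 265 × 0.795 = 167849 W
P_out = η·P_in = 0.889 × 167849 = 149218 W
= 149218/746 = 200 HP

200 HP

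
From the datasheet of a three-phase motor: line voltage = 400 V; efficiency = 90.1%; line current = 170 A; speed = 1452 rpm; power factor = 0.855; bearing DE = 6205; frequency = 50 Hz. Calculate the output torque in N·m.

597 N·m

P_in = √3·V·I·cosφ = 1.732 × 400 × 170 × 0.855 = 100698 W
P_out = η·P_in = 0.901 × 100698 = 90729 W
n = 1452 rpm
ω = 2π×1452/60 = 152.1 rad/s
τ = P_out/ω = 90729/152.1 = 597 N·m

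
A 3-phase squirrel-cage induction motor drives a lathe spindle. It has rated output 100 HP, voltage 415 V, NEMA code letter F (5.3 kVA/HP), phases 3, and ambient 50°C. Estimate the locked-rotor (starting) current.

S_LR = 5.3 × 100 = 530 kVA
I_LR = S_LR/(√3·V_L) = 530000/(1.732×415) = 737 A

737 A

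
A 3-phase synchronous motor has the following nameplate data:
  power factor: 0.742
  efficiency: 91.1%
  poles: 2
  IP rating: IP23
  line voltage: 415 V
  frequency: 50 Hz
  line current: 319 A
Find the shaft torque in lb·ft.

364 lb·ft

P_in = √3·V·I·cosφ = 1.732 × 415 × 319 × 0.742 = 170134 W
P_out = η·P_in = 0.911 × 170134 = 154992 W
n = n_s = 120×50/2 = 3000 rpm (synchronous)
ω = 2π×3000/60 = 314.2 rad/s
τ = P_out/ω = 154992/314.2 = 493.3 N·m
In lb·ft: 493.3/1.356 = 364 lb·ft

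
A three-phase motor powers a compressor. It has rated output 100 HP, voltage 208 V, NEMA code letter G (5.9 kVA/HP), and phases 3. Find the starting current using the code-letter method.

1640 A

S_LR = 5.9 × 100 = 590 kVA
I_LR = S_LR/(√3·V_L) = 590000/(1.732×208) = 1640 A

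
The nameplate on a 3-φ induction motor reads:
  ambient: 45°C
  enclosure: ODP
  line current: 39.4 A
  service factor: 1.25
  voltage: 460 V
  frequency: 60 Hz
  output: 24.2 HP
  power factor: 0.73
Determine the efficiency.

78.8 %

P_out = 24.2 × 746 = 18053 W
P_in = √3·V_L·I_L·cosφ = 1.732 × 460 × 39.4 × 0.73 = 22915 W
η = P_out / P_in = 18053 / 22915 = 0.788 = 78.8%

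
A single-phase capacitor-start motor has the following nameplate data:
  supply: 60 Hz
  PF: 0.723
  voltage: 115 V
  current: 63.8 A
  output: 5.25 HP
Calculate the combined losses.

1390 W

P_in = V·I·cosφ = 115×63.8×0.723 = 5305 W
P_out = 5.25×746 = 3917 W
Losses = P_in − P_out = 5305 − 3917 = 1388 W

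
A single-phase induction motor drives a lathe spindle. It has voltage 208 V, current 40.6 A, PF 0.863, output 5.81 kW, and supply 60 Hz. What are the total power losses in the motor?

1.48 kW

P_in = V·I·cosφ = 208×40.6×0.863 = 7288 W
P_out = 5810 W
Losses = P_in − P_out = 7288 − 5810 = 1478 W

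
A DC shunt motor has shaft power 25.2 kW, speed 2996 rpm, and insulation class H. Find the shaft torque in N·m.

80.3 N·m

ω = 2π × 2996/60 = 313.7 rad/s
τ = P/ω = 25200/313.7 = 80.3 N·m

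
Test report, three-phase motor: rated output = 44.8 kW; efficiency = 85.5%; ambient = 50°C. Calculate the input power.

52.4 kW

P_out = 44800 W
P_in = P_out/η = 44800/0.855 = 52398 W = 52.4 kW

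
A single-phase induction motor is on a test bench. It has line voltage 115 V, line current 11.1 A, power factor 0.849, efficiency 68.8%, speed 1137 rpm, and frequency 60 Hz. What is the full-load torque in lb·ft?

4.62 lb·ft

P_in = V·I·cosφ = 115 × 11.1 × 0.849 = 1084 W
P_out = η·P_in = 0.688 × 1084 = 746 W
n = 1137 rpm
ω = 2π×1137/60 = 119.1 rad/s
τ = P_out/ω = 746/119.1 = 6.264 N·m
In lb·ft: 6.264/1.356 = 4.62 lb·ft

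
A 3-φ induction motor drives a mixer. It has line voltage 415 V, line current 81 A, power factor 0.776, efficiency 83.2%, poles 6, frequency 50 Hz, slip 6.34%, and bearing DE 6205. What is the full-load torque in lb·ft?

283 lb·ft

P_in = √3·V·I·cosφ = 1.732 × 415 × 81 × 0.776 = 45180 W
P_out = η·P_in = 0.832 × 45180 = 37590 W
n_s = 120×50/6 = 1000 rpm; n = 1000×(1−0.0634) = 937 rpm
ω = 2π×937/60 = 98.12 rad/s
τ = P_out/ω = 37590/98.12 = 383.1 N·m
In lb·ft: 383.1/1.356 = 283 lb·ft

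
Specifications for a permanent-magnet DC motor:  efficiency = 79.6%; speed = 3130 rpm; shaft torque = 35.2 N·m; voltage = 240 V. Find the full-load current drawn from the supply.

ω = 2π×3130/60 = 327.8 rad/s; P_out = τω = 35.2 × 327.8 = 11539 W
P_in = P_out / η = 11539 / 0.796 = 14496 W
I = P_in / V = 14496 / 240 = 60.4 A

60.4 A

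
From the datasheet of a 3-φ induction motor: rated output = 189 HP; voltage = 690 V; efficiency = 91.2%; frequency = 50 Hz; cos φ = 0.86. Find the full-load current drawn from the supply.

P_out = 189 × 746 = 140994 W
P_in = P_out / η = 140994 / 0.912 = 154599 W
I_L = P_in / (√3·V_L·cosφ) = 154599 / (1.732 × 690 × 0.86) = 150 A

150 A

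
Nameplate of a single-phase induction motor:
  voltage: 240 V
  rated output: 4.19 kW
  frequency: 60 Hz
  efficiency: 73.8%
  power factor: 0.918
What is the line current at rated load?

P_out = 4.19 kW = 4190 W
P_in = P_out / η = 4190 / 0.738 = 5678 W
I = P_in / (V·cosφ) = 5678 / (240 × 0.918) = 25.8 A

25.8 A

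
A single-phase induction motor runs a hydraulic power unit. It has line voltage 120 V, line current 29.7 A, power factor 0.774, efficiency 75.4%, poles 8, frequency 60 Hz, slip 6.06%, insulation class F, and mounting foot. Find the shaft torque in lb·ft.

17.3 lb·ft

P_in = V·I·cosφ = 120 × 29.7 × 0.774 = 2759 W
P_out = η·P_in = 0.754 × 2759 = 2080 W
n_s = 120×60/8 = 900 rpm; n = 900×(1−0.0606) = 845 rpm
ω = 2π×845/60 = 88.49 rad/s
τ = P_out/ω = 2080/88.49 = 23.51 N·m
In lb·ft: 23.51/1.356 = 17.3 lb·ft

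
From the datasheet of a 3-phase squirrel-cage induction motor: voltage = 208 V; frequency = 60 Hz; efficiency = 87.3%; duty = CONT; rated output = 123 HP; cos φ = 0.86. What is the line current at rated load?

339 A

P_out = 123 × 746 = 91758 W
P_in = P_out / η = 91758 / 0.873 = 105107 W
I_L = P_in / (√3·V_L·cosφ) = 105107 / (1.732 × 208 × 0.86) = 339 A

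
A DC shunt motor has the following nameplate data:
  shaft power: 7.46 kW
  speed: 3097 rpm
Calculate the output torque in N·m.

23 N·m

ω = 2π × 3097/60 = 324.3 rad/s
τ = P/ω = 7460/324.3 = 23 N·m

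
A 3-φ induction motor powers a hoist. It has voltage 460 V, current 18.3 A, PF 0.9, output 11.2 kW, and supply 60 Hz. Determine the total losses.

P_in = √3·V·I·cosφ = 1.732×460×18.3×0.9 = 13122 W
P_out = 11200 W
Losses = P_in − P_out = 13122 − 11200 = 1922 W

1.92 kW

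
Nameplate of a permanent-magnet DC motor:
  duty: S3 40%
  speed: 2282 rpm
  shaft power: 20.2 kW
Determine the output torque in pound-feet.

ω = 2π × 2282/60 = 239 rad/s
τ = P/ω = 20200/239 = 84.52 N·m
In lb·ft: 84.52/1.356 = 62.3 lb·ft

62.3 lb·ft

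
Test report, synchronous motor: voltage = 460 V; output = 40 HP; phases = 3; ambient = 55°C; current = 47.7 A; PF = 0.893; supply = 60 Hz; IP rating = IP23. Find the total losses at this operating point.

4.1 kW

P_in = √3·V·I·cosφ = 1.732×460×47.7×0.893 = 33937 W
P_out = 40×746 = 29840 W
Losses = P_in − P_out = 33937 − 29840 = 4097 W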